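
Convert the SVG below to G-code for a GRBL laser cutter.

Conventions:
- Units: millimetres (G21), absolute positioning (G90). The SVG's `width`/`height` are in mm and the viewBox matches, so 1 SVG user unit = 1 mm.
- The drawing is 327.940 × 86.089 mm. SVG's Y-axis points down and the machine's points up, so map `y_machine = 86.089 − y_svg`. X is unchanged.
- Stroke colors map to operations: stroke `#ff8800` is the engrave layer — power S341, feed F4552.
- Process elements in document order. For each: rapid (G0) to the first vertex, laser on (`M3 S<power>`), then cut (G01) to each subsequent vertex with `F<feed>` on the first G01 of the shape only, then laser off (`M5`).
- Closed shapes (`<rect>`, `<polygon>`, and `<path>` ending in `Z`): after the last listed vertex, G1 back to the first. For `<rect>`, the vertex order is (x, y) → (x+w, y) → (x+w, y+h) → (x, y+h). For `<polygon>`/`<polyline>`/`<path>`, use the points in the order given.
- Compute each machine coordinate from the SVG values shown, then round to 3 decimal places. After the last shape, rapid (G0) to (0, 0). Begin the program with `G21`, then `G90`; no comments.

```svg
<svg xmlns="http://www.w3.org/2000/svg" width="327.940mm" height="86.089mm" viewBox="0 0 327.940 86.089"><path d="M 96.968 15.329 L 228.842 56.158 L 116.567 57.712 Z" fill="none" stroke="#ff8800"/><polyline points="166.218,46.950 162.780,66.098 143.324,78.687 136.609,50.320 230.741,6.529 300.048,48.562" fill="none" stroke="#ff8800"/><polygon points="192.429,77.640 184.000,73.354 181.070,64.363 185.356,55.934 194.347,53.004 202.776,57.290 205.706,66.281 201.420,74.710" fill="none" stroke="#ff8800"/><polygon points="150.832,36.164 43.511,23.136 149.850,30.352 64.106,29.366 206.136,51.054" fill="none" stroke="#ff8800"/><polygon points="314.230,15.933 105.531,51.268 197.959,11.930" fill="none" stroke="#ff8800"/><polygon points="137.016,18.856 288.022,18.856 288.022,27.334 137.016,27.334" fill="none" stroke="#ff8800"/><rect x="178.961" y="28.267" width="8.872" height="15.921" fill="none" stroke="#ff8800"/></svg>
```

G21
G90
G0 X96.968 Y70.760
M3 S341
G01 X228.842 Y29.931 F4552
G01 X116.567 Y28.377
G01 X96.968 Y70.760
M5
G0 X166.218 Y39.139
M3 S341
G01 X162.780 Y19.991 F4552
G01 X143.324 Y7.402
G01 X136.609 Y35.769
G01 X230.741 Y79.560
G01 X300.048 Y37.527
M5
G0 X192.429 Y8.449
M3 S341
G01 X184.000 Y12.735 F4552
G01 X181.070 Y21.726
G01 X185.356 Y30.155
G01 X194.347 Y33.085
G01 X202.776 Y28.799
G01 X205.706 Y19.808
G01 X201.420 Y11.379
G01 X192.429 Y8.449
M5
G0 X150.832 Y49.925
M3 S341
G01 X43.511 Y62.953 F4552
G01 X149.850 Y55.737
G01 X64.106 Y56.723
G01 X206.136 Y35.035
G01 X150.832 Y49.925
M5
G0 X314.230 Y70.156
M3 S341
G01 X105.531 Y34.821 F4552
G01 X197.959 Y74.159
G01 X314.230 Y70.156
M5
G0 X137.016 Y67.233
M3 S341
G01 X288.022 Y67.233 F4552
G01 X288.022 Y58.755
G01 X137.016 Y58.755
G01 X137.016 Y67.233
M5
G0 X178.961 Y57.822
M3 S341
G01 X187.833 Y57.822 F4552
G01 X187.833 Y41.901
G01 X178.961 Y41.901
G01 X178.961 Y57.822
M5
G0 X0.000 Y0.000

viewBox `0 0 327.940 86.089` with mm width/height → 1 unit = 1 mm. Flip: y_m = 86.089 − y_svg.

**Shape 1** — `<path>` closed polygon, stroke `#ff8800` → engrave (S341, F4552). Machine vertices: (96.968,70.760) → (228.842,29.931) → (116.567,28.377) → (96.968,70.760). Closed: final G1 returns to the first vertex.

**Shape 2** — `<polyline>` open polyline, stroke `#ff8800` → engrave (S341, F4552). Machine vertices: (166.218,39.139) → (162.780,19.991) → (143.324,7.402) → (136.609,35.769) → (230.741,79.560) → (300.048,37.527). Open path.

**Shape 3** — `<polygon>` regular polygon, stroke `#ff8800` → engrave (S341, F4552). Machine vertices: (192.429,8.449) → (184.000,12.735) → (181.070,21.726) → (185.356,30.155) → (194.347,33.085) → (202.776,28.799) → (205.706,19.808) → (201.420,11.379) → (192.429,8.449). Closed: final G1 returns to the first vertex.

**Shape 4** — `<polygon>` closed polygon, stroke `#ff8800` → engrave (S341, F4552). Machine vertices: (150.832,49.925) → (43.511,62.953) → (149.850,55.737) → (64.106,56.723) → (206.136,35.035) → (150.832,49.925). Closed: final G1 returns to the first vertex.

**Shape 5** — `<polygon>` closed polygon, stroke `#ff8800` → engrave (S341, F4552). Machine vertices: (314.230,70.156) → (105.531,34.821) → (197.959,74.159) → (314.230,70.156). Closed: final G1 returns to the first vertex.

**Shape 6** — `<polygon>` rectangle, stroke `#ff8800` → engrave (S341, F4552). Machine vertices: (137.016,67.233) → (288.022,67.233) → (288.022,58.755) → (137.016,58.755) → (137.016,67.233). Closed: final G1 returns to the first vertex.

**Shape 7** — `<rect>` rectangle, stroke `#ff8800` → engrave (S341, F4552). Machine vertices: (178.961,57.822) → (187.833,57.822) → (187.833,41.901) → (178.961,41.901) → (178.961,57.822). Closed: final G1 returns to the first vertex.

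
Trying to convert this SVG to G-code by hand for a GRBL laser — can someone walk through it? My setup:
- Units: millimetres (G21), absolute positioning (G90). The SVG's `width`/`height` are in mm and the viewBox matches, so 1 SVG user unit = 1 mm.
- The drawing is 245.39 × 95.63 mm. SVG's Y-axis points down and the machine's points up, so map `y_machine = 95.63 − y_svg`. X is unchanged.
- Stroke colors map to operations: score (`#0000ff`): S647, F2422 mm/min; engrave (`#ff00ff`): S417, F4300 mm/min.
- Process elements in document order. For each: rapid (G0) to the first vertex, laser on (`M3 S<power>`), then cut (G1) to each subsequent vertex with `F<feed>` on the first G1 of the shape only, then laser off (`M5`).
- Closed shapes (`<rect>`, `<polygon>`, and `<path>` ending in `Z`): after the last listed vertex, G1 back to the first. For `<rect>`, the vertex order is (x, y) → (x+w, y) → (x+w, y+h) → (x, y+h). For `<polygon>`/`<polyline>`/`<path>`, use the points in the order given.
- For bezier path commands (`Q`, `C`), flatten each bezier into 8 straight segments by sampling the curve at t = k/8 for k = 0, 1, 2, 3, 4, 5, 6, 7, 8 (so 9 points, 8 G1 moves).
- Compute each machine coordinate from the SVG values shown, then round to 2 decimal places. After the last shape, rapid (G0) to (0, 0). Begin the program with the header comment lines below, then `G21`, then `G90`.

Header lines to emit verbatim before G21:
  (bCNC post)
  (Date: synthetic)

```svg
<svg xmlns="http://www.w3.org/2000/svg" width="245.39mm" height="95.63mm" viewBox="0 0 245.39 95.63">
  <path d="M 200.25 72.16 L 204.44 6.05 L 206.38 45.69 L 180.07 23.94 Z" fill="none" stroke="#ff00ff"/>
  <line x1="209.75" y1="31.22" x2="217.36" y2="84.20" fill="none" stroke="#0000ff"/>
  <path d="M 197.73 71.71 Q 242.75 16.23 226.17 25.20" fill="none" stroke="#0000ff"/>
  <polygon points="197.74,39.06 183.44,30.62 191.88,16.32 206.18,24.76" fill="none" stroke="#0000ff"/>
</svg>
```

1 u = 1 mm; y_m = 95.63 − y.

[1] `<path>` closed polygon, #ff00ff→engrave S417 F4300: (200.25,23.47) → (204.44,89.58) → (206.38,49.94) → (180.07,71.69) → (200.25,23.47) (closed)

[2] `<line>` line segment, #0000ff→score S647 F2422: (209.75,64.41) → (217.36,11.43)

[3] `<path>` quadratic bezier, #0000ff→score S647 F2422: (197.73,23.92) → (208.02,36.78) → (216.39,47.63) → (222.83,56.47) → (227.35,63.29) → (229.94,68.09) → (230.61,70.89) → (229.35,71.67) → (226.17,70.43)

[4] `<polygon>` regular polygon, #0000ff→score S647 F2422: (197.74,56.57) → (183.44,65.01) → (191.88,79.31) → (206.18,70.87) → (197.74,56.57) (closed)

(bCNC post)
(Date: synthetic)
G21
G90
G0 X200.25 Y23.47
M3 S417
G1 X204.44 Y89.58 F4300
G1 X206.38 Y49.94
G1 X180.07 Y71.69
G1 X200.25 Y23.47
M5
G0 X209.75 Y64.41
M3 S647
G1 X217.36 Y11.43 F2422
M5
G0 X197.73 Y23.92
M3 S647
G1 X208.02 Y36.78 F2422
G1 X216.39 Y47.63
G1 X222.83 Y56.47
G1 X227.35 Y63.29
G1 X229.94 Y68.09
G1 X230.61 Y70.89
G1 X229.35 Y71.67
G1 X226.17 Y70.43
M5
G0 X197.74 Y56.57
M3 S647
G1 X183.44 Y65.01 F2422
G1 X191.88 Y79.31
G1 X206.18 Y70.87
G1 X197.74 Y56.57
M5
G0 X0.00 Y0.00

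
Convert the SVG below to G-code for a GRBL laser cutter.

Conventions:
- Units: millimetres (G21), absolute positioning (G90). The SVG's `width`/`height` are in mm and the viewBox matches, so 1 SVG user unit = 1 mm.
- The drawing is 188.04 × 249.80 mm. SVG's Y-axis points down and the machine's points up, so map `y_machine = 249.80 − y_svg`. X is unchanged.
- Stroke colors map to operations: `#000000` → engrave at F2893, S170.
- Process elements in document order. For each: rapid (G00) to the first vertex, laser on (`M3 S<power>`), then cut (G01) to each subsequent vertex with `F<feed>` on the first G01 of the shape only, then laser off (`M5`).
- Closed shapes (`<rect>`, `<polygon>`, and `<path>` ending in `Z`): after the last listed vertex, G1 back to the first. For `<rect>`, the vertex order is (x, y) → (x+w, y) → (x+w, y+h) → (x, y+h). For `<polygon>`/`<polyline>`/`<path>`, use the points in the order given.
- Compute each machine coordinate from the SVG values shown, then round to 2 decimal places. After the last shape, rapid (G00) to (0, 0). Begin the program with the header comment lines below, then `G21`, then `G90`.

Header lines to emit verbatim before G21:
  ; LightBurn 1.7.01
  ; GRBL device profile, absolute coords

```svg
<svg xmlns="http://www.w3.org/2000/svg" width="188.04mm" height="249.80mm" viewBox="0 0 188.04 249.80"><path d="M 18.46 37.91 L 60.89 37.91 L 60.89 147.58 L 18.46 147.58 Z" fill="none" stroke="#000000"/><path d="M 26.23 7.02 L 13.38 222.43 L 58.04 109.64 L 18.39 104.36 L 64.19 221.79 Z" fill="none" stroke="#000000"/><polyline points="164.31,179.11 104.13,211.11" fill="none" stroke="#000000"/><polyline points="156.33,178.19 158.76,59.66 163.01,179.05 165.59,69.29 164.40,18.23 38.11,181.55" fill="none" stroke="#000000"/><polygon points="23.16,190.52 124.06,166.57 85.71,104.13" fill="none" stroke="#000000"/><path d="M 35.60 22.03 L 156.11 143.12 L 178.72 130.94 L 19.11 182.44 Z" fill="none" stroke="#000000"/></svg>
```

Since the viewBox matches the mm dimensions, user units are millimetres directly. The only transform is the Y-flip y_m = 249.80 − y_svg.

Shape 1 is a rectangle drawn with `<path>`. Its stroke #000000 means engrave at S170, F2893. After flipping Y the toolpath is (18.46,211.89) → (60.89,211.89) → (60.89,102.22) → (18.46,102.22) → (18.46,211.89), returning to the start.

Shape 2 is a closed polygon drawn with `<path>`. Its stroke #000000 means engrave at S170, F2893. After flipping Y the toolpath is (26.23,242.78) → (13.38,27.37) → (58.04,140.16) → (18.39,145.44) → (64.19,28.01) → (26.23,242.78), returning to the start.

Shape 3 is a line segment drawn with `<polyline>`. Its stroke #000000 means engrave at S170, F2893. After flipping Y the toolpath is (164.31,70.69) → (104.13,38.69).

Shape 4 is a open polyline drawn with `<polyline>`. Its stroke #000000 means engrave at S170, F2893. After flipping Y the toolpath is (156.33,71.61) → (158.76,190.14) → (163.01,70.75) → (165.59,180.51) → (164.40,231.57) → (38.11,68.25).

Shape 5 is a closed polygon drawn with `<polygon>`. Its stroke #000000 means engrave at S170, F2893. After flipping Y the toolpath is (23.16,59.28) → (124.06,83.23) → (85.71,145.67) → (23.16,59.28), returning to the start.

Shape 6 is a closed polygon drawn with `<path>`. Its stroke #000000 means engrave at S170, F2893. After flipping Y the toolpath is (35.60,227.77) → (156.11,106.68) → (178.72,118.86) → (19.11,67.36) → (35.60,227.77), returning to the start.

; LightBurn 1.7.01
; GRBL device profile, absolute coords
G21
G90
G00 X18.46 Y211.89
M3 S170
G01 X60.89 Y211.89 F2893
G01 X60.89 Y102.22
G01 X18.46 Y102.22
G01 X18.46 Y211.89
M5
G00 X26.23 Y242.78
M3 S170
G01 X13.38 Y27.37 F2893
G01 X58.04 Y140.16
G01 X18.39 Y145.44
G01 X64.19 Y28.01
G01 X26.23 Y242.78
M5
G00 X164.31 Y70.69
M3 S170
G01 X104.13 Y38.69 F2893
M5
G00 X156.33 Y71.61
M3 S170
G01 X158.76 Y190.14 F2893
G01 X163.01 Y70.75
G01 X165.59 Y180.51
G01 X164.40 Y231.57
G01 X38.11 Y68.25
M5
G00 X23.16 Y59.28
M3 S170
G01 X124.06 Y83.23 F2893
G01 X85.71 Y145.67
G01 X23.16 Y59.28
M5
G00 X35.60 Y227.77
M3 S170
G01 X156.11 Y106.68 F2893
G01 X178.72 Y118.86
G01 X19.11 Y67.36
G01 X35.60 Y227.77
M5
G00 X0.00 Y0.00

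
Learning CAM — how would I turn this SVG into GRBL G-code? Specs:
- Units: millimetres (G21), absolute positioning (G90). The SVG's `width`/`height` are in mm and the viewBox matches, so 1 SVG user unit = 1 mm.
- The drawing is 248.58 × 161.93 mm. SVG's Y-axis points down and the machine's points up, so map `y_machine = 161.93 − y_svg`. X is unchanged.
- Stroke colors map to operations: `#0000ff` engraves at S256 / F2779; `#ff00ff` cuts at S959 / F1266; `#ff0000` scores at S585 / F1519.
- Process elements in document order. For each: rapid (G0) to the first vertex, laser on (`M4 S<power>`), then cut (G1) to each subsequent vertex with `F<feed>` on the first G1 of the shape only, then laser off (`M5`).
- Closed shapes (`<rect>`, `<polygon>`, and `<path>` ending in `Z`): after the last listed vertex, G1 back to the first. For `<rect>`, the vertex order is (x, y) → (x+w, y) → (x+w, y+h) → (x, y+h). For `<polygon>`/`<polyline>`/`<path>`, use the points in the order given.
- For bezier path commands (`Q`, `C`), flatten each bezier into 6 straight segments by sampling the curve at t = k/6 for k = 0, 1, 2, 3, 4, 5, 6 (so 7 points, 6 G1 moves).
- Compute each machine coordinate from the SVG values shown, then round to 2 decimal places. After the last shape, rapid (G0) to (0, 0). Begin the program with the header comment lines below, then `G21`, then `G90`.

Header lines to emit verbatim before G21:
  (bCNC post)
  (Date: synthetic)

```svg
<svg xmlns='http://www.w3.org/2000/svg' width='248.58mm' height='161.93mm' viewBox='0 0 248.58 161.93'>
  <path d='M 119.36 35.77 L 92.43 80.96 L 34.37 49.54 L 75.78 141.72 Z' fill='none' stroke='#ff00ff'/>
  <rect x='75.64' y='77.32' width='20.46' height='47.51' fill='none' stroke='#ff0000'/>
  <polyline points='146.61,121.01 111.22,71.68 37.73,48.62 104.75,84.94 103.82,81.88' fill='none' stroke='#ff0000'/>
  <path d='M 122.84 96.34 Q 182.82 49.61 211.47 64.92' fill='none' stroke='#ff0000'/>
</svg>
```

(bCNC post)
(Date: synthetic)
G21
G90
G0 X119.36 Y126.16
M4 S959
G1 X92.43 Y80.97 F1266
G1 X34.37 Y112.39
G1 X75.78 Y20.21
G1 X119.36 Y126.16
M5
G0 X75.64 Y84.61
M4 S585
G1 X96.10 Y84.61 F1519
G1 X96.10 Y37.10
G1 X75.64 Y37.10
G1 X75.64 Y84.61
M5
G0 X146.61 Y40.92
M4 S585
G1 X111.22 Y90.25 F1519
G1 X37.73 Y113.31
G1 X104.75 Y76.99
G1 X103.82 Y80.05
M5
G0 X122.84 Y65.59
M4 S585
G1 X141.96 Y79.44 F1519
G1 X159.35 Y89.85
G1 X174.99 Y96.81
G1 X188.89 Y100.32
G1 X201.05 Y100.39
G1 X211.47 Y97.01
M5
G0 X0.00 Y0.00

viewBox `0 0 248.58 161.93` with mm width/height → 1 unit = 1 mm. Flip: y_m = 161.93 − y_svg.

**Shape 1** — `<path>` closed polygon, stroke `#ff00ff` → cut (S959, F1266). Machine vertices: (119.36,126.16) → (92.43,80.97) → (34.37,112.39) → (75.78,20.21) → (119.36,126.16). Closed: final G1 returns to the first vertex.

**Shape 2** — `<rect>` rectangle, stroke `#ff0000` → score (S585, F1519). Machine vertices: (75.64,84.61) → (96.10,84.61) → (96.10,37.10) → (75.64,37.10) → (75.64,84.61). Closed: final G1 returns to the first vertex.

**Shape 3** — `<polyline>` open polyline, stroke `#ff0000` → score (S585, F1519). Machine vertices: (146.61,40.92) → (111.22,90.25) → (37.73,113.31) → (104.75,76.99) → (103.82,80.05). Open path.

**Shape 4** — `<path>` quadratic bezier, stroke `#ff0000` → score (S585, F1519). Control points (SVG): P0=(122.84,96.34), P1=(182.82,49.61), P2=(211.47,64.92); sampled at t=k/6. Machine vertices: (122.84,65.59) → (141.96,79.44) → (159.35,89.85) → (174.99,96.81) → (188.89,100.32) → (201.05,100.39) → (211.47,97.01). Open path.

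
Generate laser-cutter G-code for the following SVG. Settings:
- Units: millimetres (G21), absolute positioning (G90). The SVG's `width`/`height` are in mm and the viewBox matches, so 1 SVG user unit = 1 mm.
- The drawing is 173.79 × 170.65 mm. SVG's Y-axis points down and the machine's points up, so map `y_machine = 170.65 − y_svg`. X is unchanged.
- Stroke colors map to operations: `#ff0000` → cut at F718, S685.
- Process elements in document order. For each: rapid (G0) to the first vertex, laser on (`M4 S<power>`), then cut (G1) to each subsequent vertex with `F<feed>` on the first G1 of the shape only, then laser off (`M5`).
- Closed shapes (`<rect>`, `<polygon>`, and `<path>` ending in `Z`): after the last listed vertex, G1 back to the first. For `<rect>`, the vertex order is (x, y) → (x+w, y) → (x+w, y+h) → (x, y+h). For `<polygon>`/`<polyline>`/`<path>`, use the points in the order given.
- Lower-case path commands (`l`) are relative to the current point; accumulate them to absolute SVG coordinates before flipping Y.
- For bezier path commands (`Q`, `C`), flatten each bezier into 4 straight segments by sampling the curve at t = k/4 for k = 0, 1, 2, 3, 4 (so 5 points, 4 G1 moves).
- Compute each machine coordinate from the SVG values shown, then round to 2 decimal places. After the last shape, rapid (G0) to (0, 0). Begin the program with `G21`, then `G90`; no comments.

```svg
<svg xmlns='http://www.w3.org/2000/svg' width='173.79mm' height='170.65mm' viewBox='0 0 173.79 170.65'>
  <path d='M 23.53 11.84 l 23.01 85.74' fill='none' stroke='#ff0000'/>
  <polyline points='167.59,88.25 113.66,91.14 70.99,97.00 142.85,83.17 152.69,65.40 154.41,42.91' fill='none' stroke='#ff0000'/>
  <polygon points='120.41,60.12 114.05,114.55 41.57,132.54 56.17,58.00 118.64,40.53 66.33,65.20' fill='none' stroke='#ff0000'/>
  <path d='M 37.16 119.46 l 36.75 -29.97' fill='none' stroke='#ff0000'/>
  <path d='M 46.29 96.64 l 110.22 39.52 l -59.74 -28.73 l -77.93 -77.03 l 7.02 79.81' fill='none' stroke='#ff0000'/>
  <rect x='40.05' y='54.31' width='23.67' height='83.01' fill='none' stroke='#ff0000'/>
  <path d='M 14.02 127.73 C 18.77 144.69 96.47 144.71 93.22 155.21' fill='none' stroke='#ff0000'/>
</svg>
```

viewBox `0 0 173.79 170.65` with mm width/height → 1 unit = 1 mm. Flip: y_m = 170.65 − y_svg.

**Shape 1** — `<path>` line segment, stroke `#ff0000` → cut (S685, F718). Machine vertices: (23.53,158.81) → (46.54,73.07). Open path.

**Shape 2** — `<polyline>` open polyline, stroke `#ff0000` → cut (S685, F718). Machine vertices: (167.59,82.40) → (113.66,79.51) → (70.99,73.65) → (142.85,87.48) → (152.69,105.25) → (154.41,127.74). Open path.

**Shape 3** — `<polygon>` closed polygon, stroke `#ff0000` → cut (S685, F718). Machine vertices: (120.41,110.53) → (114.05,56.10) → (41.57,38.11) → (56.17,112.65) → (118.64,130.12) → (66.33,105.45) → (120.41,110.53). Closed: final G1 returns to the first vertex.

**Shape 4** — `<path>` line segment, stroke `#ff0000` → cut (S685, F718). Machine vertices: (37.16,51.19) → (73.91,81.16). Open path.

**Shape 5** — `<path>` open polyline, stroke `#ff0000` → cut (S685, F718). Machine vertices: (46.29,74.01) → (156.51,34.49) → (96.77,63.22) → (18.84,140.25) → (25.86,60.44). Open path.

**Shape 6** — `<rect>` rectangle, stroke `#ff0000` → cut (S685, F718). Machine vertices: (40.05,116.34) → (63.72,116.34) → (63.72,33.33) → (40.05,33.33) → (40.05,116.34). Closed: final G1 returns to the first vertex.

**Shape 7** — `<path>` cubic bezier, stroke `#ff0000` → cut (S685, F718). Control points (SVG): P0=(14.02,127.73), P1=(18.77,144.69), P2=(96.47,144.71), P3=(93.22,155.21); sampled at t=k/4. Machine vertices: (14.02,42.92) → (28.86,32.95) → (56.62,26.76) → (82.88,21.78) → (93.22,15.44). Open path.

G21
G90
G0 X23.53 Y158.81
M4 S685
G1 X46.54 Y73.07 F718
M5
G0 X167.59 Y82.40
M4 S685
G1 X113.66 Y79.51 F718
G1 X70.99 Y73.65
G1 X142.85 Y87.48
G1 X152.69 Y105.25
G1 X154.41 Y127.74
M5
G0 X120.41 Y110.53
M4 S685
G1 X114.05 Y56.10 F718
G1 X41.57 Y38.11
G1 X56.17 Y112.65
G1 X118.64 Y130.12
G1 X66.33 Y105.45
G1 X120.41 Y110.53
M5
G0 X37.16 Y51.19
M4 S685
G1 X73.91 Y81.16 F718
M5
G0 X46.29 Y74.01
M4 S685
G1 X156.51 Y34.49 F718
G1 X96.77 Y63.22
G1 X18.84 Y140.25
G1 X25.86 Y60.44
M5
G0 X40.05 Y116.34
M4 S685
G1 X63.72 Y116.34 F718
G1 X63.72 Y33.33
G1 X40.05 Y33.33
G1 X40.05 Y116.34
M5
G0 X14.02 Y42.92
M4 S685
G1 X28.86 Y32.95 F718
G1 X56.62 Y26.76
G1 X82.88 Y21.78
G1 X93.22 Y15.44
M5
G0 X0.00 Y0.00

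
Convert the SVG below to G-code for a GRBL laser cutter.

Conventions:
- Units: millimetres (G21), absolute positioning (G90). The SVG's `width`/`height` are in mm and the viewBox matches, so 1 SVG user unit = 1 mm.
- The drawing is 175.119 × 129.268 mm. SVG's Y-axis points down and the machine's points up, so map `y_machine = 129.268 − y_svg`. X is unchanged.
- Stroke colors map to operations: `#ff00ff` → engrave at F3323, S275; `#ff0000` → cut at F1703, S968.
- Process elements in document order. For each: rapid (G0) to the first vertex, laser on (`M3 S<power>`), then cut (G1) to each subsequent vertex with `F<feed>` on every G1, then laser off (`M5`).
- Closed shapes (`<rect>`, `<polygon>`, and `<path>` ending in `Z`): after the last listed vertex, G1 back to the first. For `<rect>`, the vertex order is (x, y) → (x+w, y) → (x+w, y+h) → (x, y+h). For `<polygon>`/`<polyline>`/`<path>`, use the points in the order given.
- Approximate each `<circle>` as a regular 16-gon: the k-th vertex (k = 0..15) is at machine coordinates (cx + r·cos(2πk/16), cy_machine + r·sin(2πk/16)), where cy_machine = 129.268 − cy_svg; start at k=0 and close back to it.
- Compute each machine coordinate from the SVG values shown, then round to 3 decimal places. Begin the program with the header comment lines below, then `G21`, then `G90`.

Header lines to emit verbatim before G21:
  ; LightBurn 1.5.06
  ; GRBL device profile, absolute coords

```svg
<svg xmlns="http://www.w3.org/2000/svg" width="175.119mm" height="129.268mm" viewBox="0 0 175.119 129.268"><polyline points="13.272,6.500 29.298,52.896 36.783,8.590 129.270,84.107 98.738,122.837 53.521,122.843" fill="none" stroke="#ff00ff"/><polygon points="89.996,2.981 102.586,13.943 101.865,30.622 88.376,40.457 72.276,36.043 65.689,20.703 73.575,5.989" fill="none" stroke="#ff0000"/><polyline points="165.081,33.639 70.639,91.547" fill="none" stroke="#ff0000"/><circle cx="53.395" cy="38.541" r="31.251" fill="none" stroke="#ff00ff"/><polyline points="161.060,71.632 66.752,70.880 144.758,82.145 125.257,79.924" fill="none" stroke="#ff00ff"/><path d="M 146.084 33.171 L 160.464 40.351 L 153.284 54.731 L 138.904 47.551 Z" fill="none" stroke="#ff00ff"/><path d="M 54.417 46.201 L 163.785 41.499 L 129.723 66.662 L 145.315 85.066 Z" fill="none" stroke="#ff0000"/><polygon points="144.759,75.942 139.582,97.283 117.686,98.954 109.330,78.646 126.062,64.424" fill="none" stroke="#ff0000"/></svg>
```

1 u = 1 mm; y_m = 129.268 − y.

[1] `<polyline>` open polyline, #ff00ff→engrave S275 F3323: (13.272,122.768) → (29.298,76.372) → (36.783,120.678) → (129.270,45.161) → (98.738,6.431) → (53.521,6.425)

[2] `<polygon>` regular polygon, #ff0000→cut S968 F1703: (89.996,126.287) → (102.586,115.325) → (101.865,98.646) → (88.376,88.811) → (72.276,93.225) → (65.689,108.565) → (73.575,123.279) → (89.996,126.287) (closed)

[3] `<polyline>` line segment, #ff0000→cut S968 F1703: (165.081,95.629) → (70.639,37.721)

[4] `<circle>` circle, #ff00ff→engrave S275 F3323: (84.646,90.727) → (82.267,102.686) → (75.493,112.825) → (65.354,119.599) → (53.395,121.978) → (41.436,119.599) → (31.297,112.825) → (24.523,102.686) → (22.144,90.727) → (24.523,78.768) → (31.297,68.629) → (41.436,61.855) → (53.395,59.476) → (65.354,61.855) → (75.493,68.629) → (82.267,78.768) → (84.646,90.727) (closed)

[5] `<polyline>` open polyline, #ff00ff→engrave S275 F3323: (161.060,57.636) → (66.752,58.388) → (144.758,47.123) → (125.257,49.344)

[6] `<path>` regular polygon, #ff00ff→engrave S275 F3323: (146.084,96.097) → (160.464,88.917) → (153.284,74.537) → (138.904,81.717) → (146.084,96.097) (closed)

[7] `<path>` closed polygon, #ff0000→cut S968 F1703: (54.417,83.067) → (163.785,87.769) → (129.723,62.606) → (145.315,44.202) → (54.417,83.067) (closed)

[8] `<polygon>` regular polygon, #ff0000→cut S968 F1703: (144.759,53.326) → (139.582,31.985) → (117.686,30.314) → (109.330,50.622) → (126.062,64.844) → (144.759,53.326) (closed)

; LightBurn 1.5.06
; GRBL device profile, absolute coords
G21
G90
G0 X13.272 Y122.768
M3 S275
G1 X29.298 Y76.372 F3323
G1 X36.783 Y120.678 F3323
G1 X129.270 Y45.161 F3323
G1 X98.738 Y6.431 F3323
G1 X53.521 Y6.425 F3323
M5
G0 X89.996 Y126.287
M3 S968
G1 X102.586 Y115.325 F1703
G1 X101.865 Y98.646 F1703
G1 X88.376 Y88.811 F1703
G1 X72.276 Y93.225 F1703
G1 X65.689 Y108.565 F1703
G1 X73.575 Y123.279 F1703
G1 X89.996 Y126.287 F1703
M5
G0 X165.081 Y95.629
M3 S968
G1 X70.639 Y37.721 F1703
M5
G0 X84.646 Y90.727
M3 S275
G1 X82.267 Y102.686 F3323
G1 X75.493 Y112.825 F3323
G1 X65.354 Y119.599 F3323
G1 X53.395 Y121.978 F3323
G1 X41.436 Y119.599 F3323
G1 X31.297 Y112.825 F3323
G1 X24.523 Y102.686 F3323
G1 X22.144 Y90.727 F3323
G1 X24.523 Y78.768 F3323
G1 X31.297 Y68.629 F3323
G1 X41.436 Y61.855 F3323
G1 X53.395 Y59.476 F3323
G1 X65.354 Y61.855 F3323
G1 X75.493 Y68.629 F3323
G1 X82.267 Y78.768 F3323
G1 X84.646 Y90.727 F3323
M5
G0 X161.060 Y57.636
M3 S275
G1 X66.752 Y58.388 F3323
G1 X144.758 Y47.123 F3323
G1 X125.257 Y49.344 F3323
M5
G0 X146.084 Y96.097
M3 S275
G1 X160.464 Y88.917 F3323
G1 X153.284 Y74.537 F3323
G1 X138.904 Y81.717 F3323
G1 X146.084 Y96.097 F3323
M5
G0 X54.417 Y83.067
M3 S968
G1 X163.785 Y87.769 F1703
G1 X129.723 Y62.606 F1703
G1 X145.315 Y44.202 F1703
G1 X54.417 Y83.067 F1703
M5
G0 X144.759 Y53.326
M3 S968
G1 X139.582 Y31.985 F1703
G1 X117.686 Y30.314 F1703
G1 X109.330 Y50.622 F1703
G1 X126.062 Y64.844 F1703
G1 X144.759 Y53.326 F1703
M5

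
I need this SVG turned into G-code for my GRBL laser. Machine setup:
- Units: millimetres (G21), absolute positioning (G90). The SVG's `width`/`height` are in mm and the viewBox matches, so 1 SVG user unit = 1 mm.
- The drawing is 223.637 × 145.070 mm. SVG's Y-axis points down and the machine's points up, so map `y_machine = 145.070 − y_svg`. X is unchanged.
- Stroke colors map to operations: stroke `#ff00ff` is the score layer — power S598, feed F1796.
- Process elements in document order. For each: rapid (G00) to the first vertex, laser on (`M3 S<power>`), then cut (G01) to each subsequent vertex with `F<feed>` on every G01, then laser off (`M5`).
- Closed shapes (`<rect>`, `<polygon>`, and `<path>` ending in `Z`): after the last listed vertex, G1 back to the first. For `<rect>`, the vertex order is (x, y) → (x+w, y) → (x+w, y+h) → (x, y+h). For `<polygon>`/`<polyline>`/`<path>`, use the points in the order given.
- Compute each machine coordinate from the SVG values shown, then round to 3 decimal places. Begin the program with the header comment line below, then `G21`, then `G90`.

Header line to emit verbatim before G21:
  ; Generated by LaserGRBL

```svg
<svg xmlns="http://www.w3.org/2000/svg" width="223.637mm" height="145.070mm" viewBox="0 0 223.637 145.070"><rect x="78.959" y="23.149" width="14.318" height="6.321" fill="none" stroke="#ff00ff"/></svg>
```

1 u = 1 mm; y_m = 145.070 − y.

[1] `<rect>` rectangle, #ff00ff→score S598 F1796: (78.959,121.921) → (93.277,121.921) → (93.277,115.600) → (78.959,115.600) → (78.959,121.921) (closed)

; Generated by LaserGRBL
G21
G90
G00 X78.959 Y121.921
M3 S598
G01 X93.277 Y121.921 F1796
G01 X93.277 Y115.600 F1796
G01 X78.959 Y115.600 F1796
G01 X78.959 Y121.921 F1796
M5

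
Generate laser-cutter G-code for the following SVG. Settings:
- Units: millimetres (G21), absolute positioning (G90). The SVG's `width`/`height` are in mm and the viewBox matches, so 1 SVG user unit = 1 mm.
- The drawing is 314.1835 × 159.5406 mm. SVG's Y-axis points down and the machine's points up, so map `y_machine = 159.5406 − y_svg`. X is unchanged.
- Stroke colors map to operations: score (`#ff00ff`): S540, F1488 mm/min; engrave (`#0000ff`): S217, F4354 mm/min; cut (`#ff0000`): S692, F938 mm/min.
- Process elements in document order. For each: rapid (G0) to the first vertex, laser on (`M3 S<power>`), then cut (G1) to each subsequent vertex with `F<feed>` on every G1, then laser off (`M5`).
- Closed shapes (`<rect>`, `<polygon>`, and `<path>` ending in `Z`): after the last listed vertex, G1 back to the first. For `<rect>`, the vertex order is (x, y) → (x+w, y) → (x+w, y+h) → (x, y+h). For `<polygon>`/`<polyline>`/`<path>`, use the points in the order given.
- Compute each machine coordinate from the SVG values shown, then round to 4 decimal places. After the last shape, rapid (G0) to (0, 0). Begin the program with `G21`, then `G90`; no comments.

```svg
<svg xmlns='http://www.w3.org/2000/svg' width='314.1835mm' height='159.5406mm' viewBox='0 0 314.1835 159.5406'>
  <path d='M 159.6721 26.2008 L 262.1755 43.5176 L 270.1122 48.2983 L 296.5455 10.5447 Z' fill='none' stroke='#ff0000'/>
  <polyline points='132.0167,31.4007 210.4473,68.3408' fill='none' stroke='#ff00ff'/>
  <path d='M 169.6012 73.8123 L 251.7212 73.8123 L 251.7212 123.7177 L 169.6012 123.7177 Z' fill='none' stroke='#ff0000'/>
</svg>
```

G21
G90
G0 X159.6721 Y133.3398
M3 S692
G1 X262.1755 Y116.0230 F938
G1 X270.1122 Y111.2423 F938
G1 X296.5455 Y148.9959 F938
G1 X159.6721 Y133.3398 F938
M5
G0 X132.0167 Y128.1399
M3 S540
G1 X210.4473 Y91.1998 F1488
M5
G0 X169.6012 Y85.7283
M3 S692
G1 X251.7212 Y85.7283 F938
G1 X251.7212 Y35.8229 F938
G1 X169.6012 Y35.8229 F938
G1 X169.6012 Y85.7283 F938
M5
G0 X0.0000 Y0.0000

viewBox `0 0 314.1835 159.5406` with mm width/height → 1 unit = 1 mm. Flip: y_m = 159.5406 − y_svg.

**Shape 1** — `<path>` closed polygon, stroke `#ff0000` → cut (S692, F938). Machine vertices: (159.6721,133.3398) → (262.1755,116.0230) → (270.1122,111.2423) → (296.5455,148.9959) → (159.6721,133.3398). Closed: final G1 returns to the first vertex.

**Shape 2** — `<polyline>` line segment, stroke `#ff00ff` → score (S540, F1488). Machine vertices: (132.0167,128.1399) → (210.4473,91.1998). Open path.

**Shape 3** — `<path>` rectangle, stroke `#ff0000` → cut (S692, F938). Machine vertices: (169.6012,85.7283) → (251.7212,85.7283) → (251.7212,35.8229) → (169.6012,35.8229) → (169.6012,85.7283). Closed: final G1 returns to the first vertex.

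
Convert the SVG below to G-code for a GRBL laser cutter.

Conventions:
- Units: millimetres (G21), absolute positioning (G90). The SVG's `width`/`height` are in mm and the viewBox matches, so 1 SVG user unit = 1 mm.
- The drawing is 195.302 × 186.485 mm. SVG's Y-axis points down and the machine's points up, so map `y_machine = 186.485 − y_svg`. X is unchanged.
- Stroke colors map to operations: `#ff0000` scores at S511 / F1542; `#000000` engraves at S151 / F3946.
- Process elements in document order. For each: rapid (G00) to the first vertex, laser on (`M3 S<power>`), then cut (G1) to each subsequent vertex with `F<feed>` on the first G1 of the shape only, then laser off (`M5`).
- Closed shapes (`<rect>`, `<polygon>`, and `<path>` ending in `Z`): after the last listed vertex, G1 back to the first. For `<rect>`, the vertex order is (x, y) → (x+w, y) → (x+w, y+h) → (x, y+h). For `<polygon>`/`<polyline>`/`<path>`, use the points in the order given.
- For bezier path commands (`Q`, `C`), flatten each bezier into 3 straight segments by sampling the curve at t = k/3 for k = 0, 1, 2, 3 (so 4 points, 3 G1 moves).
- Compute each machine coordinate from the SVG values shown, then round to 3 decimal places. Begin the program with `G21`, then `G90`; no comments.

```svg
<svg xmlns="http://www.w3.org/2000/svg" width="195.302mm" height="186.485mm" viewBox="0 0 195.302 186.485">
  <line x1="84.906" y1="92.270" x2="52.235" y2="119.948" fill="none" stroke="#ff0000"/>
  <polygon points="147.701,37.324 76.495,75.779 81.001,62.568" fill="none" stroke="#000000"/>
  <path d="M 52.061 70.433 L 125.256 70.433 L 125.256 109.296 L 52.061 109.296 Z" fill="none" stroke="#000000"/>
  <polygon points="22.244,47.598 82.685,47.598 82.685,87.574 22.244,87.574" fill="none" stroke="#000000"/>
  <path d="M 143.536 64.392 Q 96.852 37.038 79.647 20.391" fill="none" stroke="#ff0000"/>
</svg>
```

Since the viewBox matches the mm dimensions, user units are millimetres directly. The only transform is the Y-flip y_m = 186.485 − y_svg.

Shape 1 is a line segment drawn with `<line>`. Its stroke #ff0000 means score at S511, F1542. After flipping Y the toolpath is (84.906,94.215) → (52.235,66.537).

Shape 2 is a closed polygon drawn with `<polygon>`. Its stroke #000000 means engrave at S151, F3946. After flipping Y the toolpath is (147.701,149.161) → (76.495,110.706) → (81.001,123.917) → (147.701,149.161), returning to the start.

Shape 3 is a rectangle drawn with `<path>`. Its stroke #000000 means engrave at S151, F3946. After flipping Y the toolpath is (52.061,116.052) → (125.256,116.052) → (125.256,77.189) → (52.061,77.189) → (52.061,116.052), returning to the start.

Shape 4 is a rectangle drawn with `<polygon>`. Its stroke #000000 means engrave at S151, F3946. After flipping Y the toolpath is (22.244,138.887) → (82.685,138.887) → (82.685,98.911) → (22.244,98.911) → (22.244,138.887), returning to the start.

Shape 5 is a quadratic bezier drawn with `<path>`. Its stroke #ff0000 means score at S511, F1542. After flipping Y the toolpath is (143.536,122.093) → (115.689,139.139) → (94.392,153.806) → (79.647,166.094).

G21
G90
G00 X84.906 Y94.215
M3 S511
G1 X52.235 Y66.537 F1542
M5
G00 X147.701 Y149.161
M3 S151
G1 X76.495 Y110.706 F3946
G1 X81.001 Y123.917
G1 X147.701 Y149.161
M5
G00 X52.061 Y116.052
M3 S151
G1 X125.256 Y116.052 F3946
G1 X125.256 Y77.189
G1 X52.061 Y77.189
G1 X52.061 Y116.052
M5
G00 X22.244 Y138.887
M3 S151
G1 X82.685 Y138.887 F3946
G1 X82.685 Y98.911
G1 X22.244 Y98.911
G1 X22.244 Y138.887
M5
G00 X143.536 Y122.093
M3 S511
G1 X115.689 Y139.139 F1542
G1 X94.392 Y153.806
G1 X79.647 Y166.094
M5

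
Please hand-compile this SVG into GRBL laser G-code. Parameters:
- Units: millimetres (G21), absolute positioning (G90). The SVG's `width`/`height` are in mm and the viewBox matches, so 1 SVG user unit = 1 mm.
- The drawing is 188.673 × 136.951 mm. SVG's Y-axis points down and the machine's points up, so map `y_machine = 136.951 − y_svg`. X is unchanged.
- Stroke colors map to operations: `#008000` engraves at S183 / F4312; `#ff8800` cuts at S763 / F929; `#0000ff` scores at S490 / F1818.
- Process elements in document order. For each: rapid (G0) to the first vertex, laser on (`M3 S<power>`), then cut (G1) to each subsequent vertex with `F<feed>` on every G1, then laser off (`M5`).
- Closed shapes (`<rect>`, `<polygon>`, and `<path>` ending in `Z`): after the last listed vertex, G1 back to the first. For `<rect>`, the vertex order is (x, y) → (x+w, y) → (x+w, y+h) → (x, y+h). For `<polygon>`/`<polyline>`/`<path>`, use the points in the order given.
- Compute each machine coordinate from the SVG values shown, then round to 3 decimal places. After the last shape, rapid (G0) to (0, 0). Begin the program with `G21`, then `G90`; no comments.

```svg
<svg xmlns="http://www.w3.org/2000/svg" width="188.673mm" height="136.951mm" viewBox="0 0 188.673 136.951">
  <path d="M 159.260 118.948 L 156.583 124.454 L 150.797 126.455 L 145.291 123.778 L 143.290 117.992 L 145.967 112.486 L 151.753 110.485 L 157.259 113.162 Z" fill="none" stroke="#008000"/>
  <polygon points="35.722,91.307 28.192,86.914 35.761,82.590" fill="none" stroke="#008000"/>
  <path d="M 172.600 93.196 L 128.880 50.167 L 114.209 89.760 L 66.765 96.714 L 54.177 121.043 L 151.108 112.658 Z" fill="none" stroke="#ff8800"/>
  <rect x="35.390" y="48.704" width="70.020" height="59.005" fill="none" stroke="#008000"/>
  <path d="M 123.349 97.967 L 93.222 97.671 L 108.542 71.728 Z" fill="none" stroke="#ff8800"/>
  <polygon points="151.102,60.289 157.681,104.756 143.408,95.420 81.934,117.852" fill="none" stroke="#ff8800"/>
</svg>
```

G21
G90
G0 X159.260 Y18.003
M3 S183
G1 X156.583 Y12.497 F4312
G1 X150.797 Y10.496 F4312
G1 X145.291 Y13.173 F4312
G1 X143.290 Y18.959 F4312
G1 X145.967 Y24.465 F4312
G1 X151.753 Y26.466 F4312
G1 X157.259 Y23.789 F4312
G1 X159.260 Y18.003 F4312
M5
G0 X35.722 Y45.644
M3 S183
G1 X28.192 Y50.037 F4312
G1 X35.761 Y54.361 F4312
G1 X35.722 Y45.644 F4312
M5
G0 X172.600 Y43.755
M3 S763
G1 X128.880 Y86.784 F929
G1 X114.209 Y47.191 F929
G1 X66.765 Y40.237 F929
G1 X54.177 Y15.908 F929
G1 X151.108 Y24.293 F929
G1 X172.600 Y43.755 F929
M5
G0 X35.390 Y88.247
M3 S183
G1 X105.410 Y88.247 F4312
G1 X105.410 Y29.242 F4312
G1 X35.390 Y29.242 F4312
G1 X35.390 Y88.247 F4312
M5
G0 X123.349 Y38.984
M3 S763
G1 X93.222 Y39.280 F929
G1 X108.542 Y65.223 F929
G1 X123.349 Y38.984 F929
M5
G0 X151.102 Y76.662
M3 S763
G1 X157.681 Y32.195 F929
G1 X143.408 Y41.531 F929
G1 X81.934 Y19.099 F929
G1 X151.102 Y76.662 F929
M5
G0 X0.000 Y0.000

viewBox `0 0 188.673 136.951` with mm width/height → 1 unit = 1 mm. Flip: y_m = 136.951 − y_svg.

**Shape 1** — `<path>` regular polygon, stroke `#008000` → engrave (S183, F4312). Machine vertices: (159.260,18.003) → (156.583,12.497) → (150.797,10.496) → (145.291,13.173) → (143.290,18.959) → (145.967,24.465) → (151.753,26.466) → (157.259,23.789) → (159.260,18.003). Closed: final G1 returns to the first vertex.

**Shape 2** — `<polygon>` regular polygon, stroke `#008000` → engrave (S183, F4312). Machine vertices: (35.722,45.644) → (28.192,50.037) → (35.761,54.361) → (35.722,45.644). Closed: final G1 returns to the first vertex.

**Shape 3** — `<path>` closed polygon, stroke `#ff8800` → cut (S763, F929). Machine vertices: (172.600,43.755) → (128.880,86.784) → (114.209,47.191) → (66.765,40.237) → (54.177,15.908) → (151.108,24.293) → (172.600,43.755). Closed: final G1 returns to the first vertex.

**Shape 4** — `<rect>` rectangle, stroke `#008000` → engrave (S183, F4312). Machine vertices: (35.390,88.247) → (105.410,88.247) → (105.410,29.242) → (35.390,29.242) → (35.390,88.247). Closed: final G1 returns to the first vertex.

**Shape 5** — `<path>` regular polygon, stroke `#ff8800` → cut (S763, F929). Machine vertices: (123.349,38.984) → (93.222,39.280) → (108.542,65.223) → (123.349,38.984). Closed: final G1 returns to the first vertex.

**Shape 6** — `<polygon>` closed polygon, stroke `#ff8800` → cut (S763, F929). Machine vertices: (151.102,76.662) → (157.681,32.195) → (143.408,41.531) → (81.934,19.099) → (151.102,76.662). Closed: final G1 returns to the first vertex.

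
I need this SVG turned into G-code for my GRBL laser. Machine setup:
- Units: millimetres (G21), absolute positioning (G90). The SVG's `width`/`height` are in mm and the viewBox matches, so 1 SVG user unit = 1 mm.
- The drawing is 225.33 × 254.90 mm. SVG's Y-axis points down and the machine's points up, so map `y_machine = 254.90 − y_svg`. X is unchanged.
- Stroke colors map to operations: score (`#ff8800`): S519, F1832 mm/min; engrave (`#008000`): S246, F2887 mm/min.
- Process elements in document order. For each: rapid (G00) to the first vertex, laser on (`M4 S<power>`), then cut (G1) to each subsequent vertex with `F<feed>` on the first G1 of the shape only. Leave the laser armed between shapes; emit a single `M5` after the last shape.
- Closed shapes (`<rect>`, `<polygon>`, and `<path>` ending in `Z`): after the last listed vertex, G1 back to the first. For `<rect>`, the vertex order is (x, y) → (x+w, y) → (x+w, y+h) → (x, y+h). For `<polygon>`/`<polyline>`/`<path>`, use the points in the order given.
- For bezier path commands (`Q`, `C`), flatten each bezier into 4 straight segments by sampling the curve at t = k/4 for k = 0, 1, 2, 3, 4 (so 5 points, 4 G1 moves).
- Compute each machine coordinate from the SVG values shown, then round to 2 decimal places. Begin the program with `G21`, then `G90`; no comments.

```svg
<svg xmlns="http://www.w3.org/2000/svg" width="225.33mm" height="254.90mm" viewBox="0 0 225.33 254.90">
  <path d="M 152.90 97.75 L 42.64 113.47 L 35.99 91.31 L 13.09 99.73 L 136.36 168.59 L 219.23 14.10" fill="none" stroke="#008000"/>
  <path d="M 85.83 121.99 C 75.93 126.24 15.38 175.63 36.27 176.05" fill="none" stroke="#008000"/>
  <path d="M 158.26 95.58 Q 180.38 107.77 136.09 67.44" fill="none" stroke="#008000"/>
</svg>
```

viewBox `0 0 225.33 254.90` with mm width/height → 1 unit = 1 mm. Flip: y_m = 254.90 − y_svg.

**Shape 1** — `<path>` open polyline, stroke `#008000` → engrave (S246, F2887). Machine vertices: (152.90,157.15) → (42.64,141.43) → (35.99,163.59) → (13.09,155.17) → (136.36,86.31) → (219.23,240.80). Open path.

**Shape 2** — `<path>` cubic bezier, stroke `#008000` → engrave (S246, F2887). Control points (SVG): P0=(85.83,121.99), P1=(75.93,126.24), P2=(15.38,175.63), P3=(36.27,176.05); sampled at t=k/4. Machine vertices: (85.83,132.91) → (70.97,122.73) → (49.50,104.44) → (33.81,86.88) → (36.27,78.85). Open path.

**Shape 3** — `<path>` quadratic bezier, stroke `#008000` → engrave (S246, F2887). Control points (SVG): P0=(158.26,95.58), P1=(180.38,107.77), P2=(136.09,67.44); sampled at t=k/4. Machine vertices: (158.26,159.32) → (165.17,156.51) → (163.78,160.26) → (154.08,170.58) → (136.09,187.46). Open path.

G21
G90
G00 X152.90 Y157.15
M4 S246
G1 X42.64 Y141.43 F2887
G1 X35.99 Y163.59
G1 X13.09 Y155.17
G1 X136.36 Y86.31
G1 X219.23 Y240.80
G00 X85.83 Y132.91
M4 S246
G1 X70.97 Y122.73 F2887
G1 X49.50 Y104.44
G1 X33.81 Y86.88
G1 X36.27 Y78.85
G00 X158.26 Y159.32
M4 S246
G1 X165.17 Y156.51 F2887
G1 X163.78 Y160.26
G1 X154.08 Y170.58
G1 X136.09 Y187.46
M5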